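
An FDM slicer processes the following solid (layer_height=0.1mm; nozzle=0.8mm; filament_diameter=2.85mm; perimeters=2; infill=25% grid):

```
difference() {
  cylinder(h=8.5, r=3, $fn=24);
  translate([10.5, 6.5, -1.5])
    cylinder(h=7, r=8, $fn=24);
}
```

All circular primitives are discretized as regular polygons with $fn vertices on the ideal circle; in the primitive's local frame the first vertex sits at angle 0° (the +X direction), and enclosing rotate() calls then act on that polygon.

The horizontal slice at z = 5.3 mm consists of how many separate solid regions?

1

At z = 5.3 mm: the cylinder: section is a regular 24-gon, circumradius r=3; the r=8 cylinder at (10.5, 6.5) contributes a regular 24-gon of circumradius 8; After the difference (first − rest): starting from the r=3 cylinder, the r=8 cylinder at (10.5, 6.5) misses the remaining region (no effect) — 1 connected region. The result has 1 disconnected region.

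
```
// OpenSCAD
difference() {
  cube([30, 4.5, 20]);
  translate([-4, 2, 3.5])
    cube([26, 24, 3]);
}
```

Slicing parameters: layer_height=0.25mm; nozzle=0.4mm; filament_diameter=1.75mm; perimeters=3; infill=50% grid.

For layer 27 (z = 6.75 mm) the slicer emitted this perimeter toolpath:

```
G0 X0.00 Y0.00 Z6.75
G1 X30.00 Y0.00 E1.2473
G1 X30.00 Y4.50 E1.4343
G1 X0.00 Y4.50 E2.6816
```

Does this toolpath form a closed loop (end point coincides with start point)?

Start point (G0): (0.00, 0.00). End point (last G1): the path does not return to the start — open.

no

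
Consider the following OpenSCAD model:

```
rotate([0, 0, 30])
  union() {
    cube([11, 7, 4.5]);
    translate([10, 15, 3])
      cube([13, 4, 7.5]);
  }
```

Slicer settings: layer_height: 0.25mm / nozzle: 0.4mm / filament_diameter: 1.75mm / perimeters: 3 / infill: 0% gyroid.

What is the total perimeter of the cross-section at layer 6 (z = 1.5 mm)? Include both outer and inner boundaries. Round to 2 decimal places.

At z = 1.5 mm: the cube is present — its section is the full 11×7 rectangle (perimeter 36.00 mm); the cube at (10, 15) does not reach this height (z outside [3, 10.5]); Combining (union): only the 11×7 cube is present, so the union is just that shape — boundary = 36.00 mm; (rotated 30° about Z; rotation is an isometry so areas/perimeters/island counts are preserved). Overall, the cross-section is a single solid region. Total boundary length (outer) = 36.00 mm.

36.00 mm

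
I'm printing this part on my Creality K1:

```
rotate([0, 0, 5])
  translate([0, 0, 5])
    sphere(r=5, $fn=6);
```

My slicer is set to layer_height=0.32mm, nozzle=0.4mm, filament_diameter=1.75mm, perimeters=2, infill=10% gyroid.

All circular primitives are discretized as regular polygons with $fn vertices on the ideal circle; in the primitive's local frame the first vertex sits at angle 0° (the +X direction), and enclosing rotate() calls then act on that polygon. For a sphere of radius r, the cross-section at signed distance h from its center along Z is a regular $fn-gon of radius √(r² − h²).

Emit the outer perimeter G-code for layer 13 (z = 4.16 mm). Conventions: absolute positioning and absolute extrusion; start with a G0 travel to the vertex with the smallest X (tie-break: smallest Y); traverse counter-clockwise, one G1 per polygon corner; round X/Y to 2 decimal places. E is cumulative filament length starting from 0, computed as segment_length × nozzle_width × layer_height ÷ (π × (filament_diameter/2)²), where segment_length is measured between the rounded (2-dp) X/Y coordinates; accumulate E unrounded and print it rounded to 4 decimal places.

G0 X-4.91 Y-0.43 Z4.16
G1 X-2.08 Y-4.47 E0.2625
G1 X2.83 Y-4.04 E0.5248
G1 X4.91 Y0.43 E0.7872
G1 X2.08 Y4.47 E1.0496
G1 X-2.83 Y4.04 E1.3119
G1 X-4.91 Y-0.43 E1.5743

At z = 4.16 mm: the r=5 sphere contributes a regular 6-gon of circumradius √(5²−0.84²) = 4.929; (rotated 5° about Z; rotation is an isometry so areas/perimeters/island counts are preserved). The outline is a single polygon with 6 vertices. Extrusion per mm of travel: 0.4 × 0.32 / (π × 0.875²) = 0.053216. Accumulating E over each segment gives final E = 1.5743.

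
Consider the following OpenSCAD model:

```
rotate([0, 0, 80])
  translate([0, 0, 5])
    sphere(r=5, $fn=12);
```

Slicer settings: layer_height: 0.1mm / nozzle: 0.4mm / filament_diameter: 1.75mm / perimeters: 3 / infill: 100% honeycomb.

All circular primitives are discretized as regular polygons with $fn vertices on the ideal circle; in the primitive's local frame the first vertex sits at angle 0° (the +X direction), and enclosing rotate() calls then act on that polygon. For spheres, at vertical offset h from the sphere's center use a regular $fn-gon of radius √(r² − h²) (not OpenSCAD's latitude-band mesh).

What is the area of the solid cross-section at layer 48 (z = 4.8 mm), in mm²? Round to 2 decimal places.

At z = 4.8 mm: the sphere: section is a regular 12-gon, circumradius = √(r²−h²) = √(5²−0.2²) = 4.996 (area = (12/2)·4.996²·sin(360°/12) = 74.88 mm²); (whole slice rotated 80° about Z — lengths, areas and connectivity unchanged). Overall, the cross-section is a single solid region. Net area = 74.88 mm².

74.88 mm²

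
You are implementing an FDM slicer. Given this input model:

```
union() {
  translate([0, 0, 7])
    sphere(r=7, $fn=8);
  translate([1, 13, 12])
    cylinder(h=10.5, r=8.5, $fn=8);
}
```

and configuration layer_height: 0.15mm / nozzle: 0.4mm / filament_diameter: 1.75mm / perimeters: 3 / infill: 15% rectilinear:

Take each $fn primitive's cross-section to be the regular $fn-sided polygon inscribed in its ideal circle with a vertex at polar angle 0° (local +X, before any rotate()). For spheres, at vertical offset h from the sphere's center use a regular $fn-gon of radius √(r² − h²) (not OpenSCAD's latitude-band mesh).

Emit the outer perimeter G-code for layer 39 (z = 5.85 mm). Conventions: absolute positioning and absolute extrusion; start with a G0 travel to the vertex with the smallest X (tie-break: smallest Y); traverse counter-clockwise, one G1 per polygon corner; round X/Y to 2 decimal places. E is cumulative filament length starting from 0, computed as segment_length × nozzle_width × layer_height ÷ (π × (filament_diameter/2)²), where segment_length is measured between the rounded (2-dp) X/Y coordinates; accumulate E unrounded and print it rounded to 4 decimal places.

G0 X-6.90 Y0.00 Z5.85
G1 X-4.88 Y-4.88 E0.1317
G1 X0.00 Y-6.90 E0.2635
G1 X4.88 Y-4.88 E0.3952
G1 X6.90 Y0.00 E0.5270
G1 X4.88 Y4.88 E0.6587
G1 X0.00 Y6.90 E0.7905
G1 X-4.88 Y4.88 E0.9222
G1 X-6.90 Y0.00 E1.0540

At z = 5.85 mm: the r=7 sphere slices to a regular 8-gon of circumradius 6.905 (√(r²−h²) with h=1.15 from center); the cylinder at (1, 13) does not reach this height (z outside [12, 22.5]); Combining (union): only the r=7 sphere is present, so the union is just that shape — 1 connected region. The outline is a single polygon with 8 vertices. Extrusion per mm of travel: 0.4 × 0.15 / (π × 0.875²) = 0.024945. Accumulating E over each segment gives final E = 1.0540.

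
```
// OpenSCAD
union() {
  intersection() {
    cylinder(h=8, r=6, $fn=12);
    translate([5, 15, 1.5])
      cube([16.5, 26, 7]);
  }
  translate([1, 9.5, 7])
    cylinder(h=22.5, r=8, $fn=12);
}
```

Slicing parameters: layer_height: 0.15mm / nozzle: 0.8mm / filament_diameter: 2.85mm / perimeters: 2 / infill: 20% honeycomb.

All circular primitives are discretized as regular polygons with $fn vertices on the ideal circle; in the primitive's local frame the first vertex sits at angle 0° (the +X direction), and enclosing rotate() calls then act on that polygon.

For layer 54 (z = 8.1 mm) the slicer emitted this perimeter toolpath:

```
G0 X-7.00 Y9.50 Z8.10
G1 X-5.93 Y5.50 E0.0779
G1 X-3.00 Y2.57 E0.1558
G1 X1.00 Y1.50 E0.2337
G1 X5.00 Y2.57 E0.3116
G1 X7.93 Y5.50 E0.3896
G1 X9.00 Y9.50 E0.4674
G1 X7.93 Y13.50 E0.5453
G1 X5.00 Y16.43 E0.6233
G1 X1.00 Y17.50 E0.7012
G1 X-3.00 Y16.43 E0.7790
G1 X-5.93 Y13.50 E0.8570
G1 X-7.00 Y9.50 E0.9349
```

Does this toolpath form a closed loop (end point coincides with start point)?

yes

Start point (G0): (-7.00, 9.50). End point (last G1): the path returns to the start — closed.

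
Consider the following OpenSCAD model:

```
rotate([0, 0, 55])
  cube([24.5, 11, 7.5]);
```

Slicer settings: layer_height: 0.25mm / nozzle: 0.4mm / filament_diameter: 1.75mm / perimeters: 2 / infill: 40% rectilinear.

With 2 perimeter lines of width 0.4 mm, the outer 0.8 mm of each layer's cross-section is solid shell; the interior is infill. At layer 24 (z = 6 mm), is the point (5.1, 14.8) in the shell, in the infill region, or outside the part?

At z = 6 mm: the cube (footprint 24.5×11) is included at this height; (whole slice rotated 55° about Z — lengths, areas and connectivity unchanged). Overall, the cross-section is a single solid region. Undo the 55° rotation: the query point maps to (15.049, 4.311) in the un-rotated model frame. The nearest boundary edge runs (0.00, 0.00)→(24.50, 0.00); distance from the point to it = 4.31 mm. The point is inside the cross-section and 4.31 mm from the nearest boundary — more than the 0.8 mm shell width (2 × 0.4), so it's in the infill interior.

infill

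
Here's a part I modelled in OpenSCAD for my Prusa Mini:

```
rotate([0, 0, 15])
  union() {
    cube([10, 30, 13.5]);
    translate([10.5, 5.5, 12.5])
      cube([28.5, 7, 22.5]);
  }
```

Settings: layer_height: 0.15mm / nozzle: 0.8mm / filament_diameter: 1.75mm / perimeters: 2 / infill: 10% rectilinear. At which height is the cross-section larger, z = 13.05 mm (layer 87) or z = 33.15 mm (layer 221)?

layer 87 (z = 13.05 mm)

Layer 87 (z = 13.05): the 10×30 cube contributes its full rectangle (area 300.00 mm²); the 28.5×7 cube at (10.5, 5.5) contributes its full rectangle (area 199.50 mm²); Combining (union): the 2 present regions are separate (no shared area or edge), so areas and boundary lengths simply add and each stays a separate island — area = 499.50 mm²; (rotated 15° about Z; rotation is an isometry so areas/perimeters/island counts are preserved). So its area = 499.50 mm². Layer 221 (z = 33.15): the cube does not reach this height (z outside [0, 13.5]); the cube at (10.5, 5.5) (footprint 28.5×7) is included at this height (area 199.50 mm²); Taking the union: only the 28.5×7 cube at (10.5, 5.5) is present, so the union is just that shape — area = 199.50 mm²; (whole slice rotated 15° about Z — lengths, areas and connectivity unchanged). So its area = 199.50 mm². Layer 87 is larger (499.50 vs 199.50 mm²).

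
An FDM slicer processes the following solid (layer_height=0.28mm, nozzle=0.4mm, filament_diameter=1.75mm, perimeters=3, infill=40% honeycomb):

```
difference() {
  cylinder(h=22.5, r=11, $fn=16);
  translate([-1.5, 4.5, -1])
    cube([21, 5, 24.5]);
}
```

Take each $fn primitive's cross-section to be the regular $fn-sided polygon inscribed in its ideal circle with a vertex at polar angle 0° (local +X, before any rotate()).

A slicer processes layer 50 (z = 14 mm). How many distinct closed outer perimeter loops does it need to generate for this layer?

1

At z = 14 mm: the r=11 cylinder contributes a regular 16-gon of circumradius 11; the cube at (-1.5, 4.5) is present — its section is the full 21×5 rectangle; After the difference (first − rest): starting from the r=11 cylinder, the 21×5 cube at (-1.5, 4.5) partially overlaps it — only the 47.76 mm² overlap (of its 105.00 mm²) is removed, clipping the outline — 1 connected region. The result has 1 disconnected region.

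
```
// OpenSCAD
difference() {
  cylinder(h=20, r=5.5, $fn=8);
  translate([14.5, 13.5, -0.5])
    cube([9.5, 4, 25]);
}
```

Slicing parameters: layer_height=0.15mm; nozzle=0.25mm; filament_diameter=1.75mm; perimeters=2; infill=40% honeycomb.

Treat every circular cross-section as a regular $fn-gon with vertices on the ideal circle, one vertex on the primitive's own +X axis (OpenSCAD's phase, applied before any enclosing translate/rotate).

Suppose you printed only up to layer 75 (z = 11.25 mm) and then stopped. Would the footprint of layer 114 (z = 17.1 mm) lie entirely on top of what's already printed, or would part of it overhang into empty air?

Compare the two slices. At z = 11.25: the r=5.5 cylinder gives a regular 8-gon of circumradius 5.5 (constant along its height) (area = (8/2)·5.500²·sin(360°/8) = 85.56 mm²); the 9.5×4 cube at (14.5, 13.5) contributes its full rectangle (area 38.00 mm²); After the difference (first − rest): starting from the r=5.5 cylinder (85.56 mm²), the 9.5×4 cube at (14.5, 13.5) misses the remaining region (no effect) — area = 85.56 mm². At z = 17.1: the r=5.5 cylinder contributes a regular 8-gon of circumradius 5.5 (area = (8/2)·5.500²·sin(360°/8) = 85.56 mm²); the cube at (14.5, 13.5) is present — its section is the full 9.5×4 rectangle (area 38.00 mm²); After the difference (first − rest): starting from the r=5.5 cylinder (85.56 mm²), the 9.5×4 cube at (14.5, 13.5) misses the remaining region (no effect) — area = 85.56 mm². Checking containment: the cross-section at z = 17.1 is a subset of the cross-section at z = 11.25.

entirely on top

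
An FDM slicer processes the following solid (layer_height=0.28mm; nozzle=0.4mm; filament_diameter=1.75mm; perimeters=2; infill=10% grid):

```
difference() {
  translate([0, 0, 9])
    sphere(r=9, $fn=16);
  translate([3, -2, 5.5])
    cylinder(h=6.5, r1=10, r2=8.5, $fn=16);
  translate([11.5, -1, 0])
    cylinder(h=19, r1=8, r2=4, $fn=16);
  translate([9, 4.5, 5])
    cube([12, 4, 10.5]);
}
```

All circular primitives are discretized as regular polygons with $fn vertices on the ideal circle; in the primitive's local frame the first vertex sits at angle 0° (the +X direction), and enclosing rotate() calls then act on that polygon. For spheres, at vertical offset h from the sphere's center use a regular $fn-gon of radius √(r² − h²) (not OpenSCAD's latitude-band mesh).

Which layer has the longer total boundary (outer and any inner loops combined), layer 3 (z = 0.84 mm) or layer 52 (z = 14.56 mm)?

layer 52 (z = 14.56 mm)

Layer 3 (z = 0.84): the r=9 sphere contributes a regular 16-gon of circumradius √(9²−8.16²) = 3.797 (perimeter = 2·16·3.797·sin(180°/16) = 23.70 mm); the cone at (3, -2) is not intersected at this z (z outside [5.5, 12]); the cone at (11.5, -1) (r1=8→r2=4) has section circumradius 7.823 here — a regular 16-gon (perimeter = 2·16·7.823·sin(180°/16) = 48.84 mm); the cube at (9, 4.5) is absent (z outside [5, 15.5]); After the difference (first − rest): starting from the r=9 sphere, the cone at (11.5, -1) misses the remaining region (no effect) — boundary = 23.70 mm. So its perimeter = 23.70 mm. Layer 52 (z = 14.56): the r=9 sphere slices to a regular 16-gon of circumradius 7.077 (√(r²−h²) with h=5.56 from center) (perimeter = 2·16·7.077·sin(180°/16) = 44.18 mm); the cone at (3, -2) does not reach this height (z outside [5.5, 12]); the cone at (11.5, -1) (r1=8→r2=4) has section circumradius 4.935 here — a regular 16-gon (perimeter = 2·16·4.935·sin(180°/16) = 30.81 mm); the cube at (9, 4.5) (footprint 12×4) is included at this height (perimeter 32.00 mm); After the difference (first − rest): starting from the r=9 sphere, the cone at (11.5, -1) partially overlaps it — only the 0.56 mm² overlap (of its 74.55 mm²) is removed, clipping the outline; the 12×4 cube at (9, 4.5) misses the remaining region (no effect) — boundary = 44.18 mm. So its perimeter = 44.18 mm. Layer 52 is larger (44.18 vs 23.70 mm).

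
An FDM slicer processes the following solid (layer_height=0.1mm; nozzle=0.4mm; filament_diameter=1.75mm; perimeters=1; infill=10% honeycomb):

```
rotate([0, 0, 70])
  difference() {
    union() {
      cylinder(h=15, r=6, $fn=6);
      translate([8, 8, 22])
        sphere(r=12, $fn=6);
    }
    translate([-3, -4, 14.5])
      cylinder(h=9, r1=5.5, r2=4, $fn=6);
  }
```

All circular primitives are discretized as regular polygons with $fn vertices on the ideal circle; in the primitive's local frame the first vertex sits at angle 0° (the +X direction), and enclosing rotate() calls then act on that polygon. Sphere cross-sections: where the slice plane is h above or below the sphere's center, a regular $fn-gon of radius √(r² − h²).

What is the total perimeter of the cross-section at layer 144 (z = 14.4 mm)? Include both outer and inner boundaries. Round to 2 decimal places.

At z = 14.4 mm: the cylinder: section is a regular 6-gon, circumradius r=6 (perimeter = 2·6·6.000·sin(180°/6) = 36.00 mm); the r=12 sphere at (8, 8) contributes a regular 6-gon of circumradius √(12²−7.6²) = 9.287 (perimeter = 2·6·9.287·sin(180°/6) = 55.72 mm); Combining (union): the regions partially overlap (shared area 13.97 mm²), so the edge portions inside another operand are dropped and the merged outline is re-measured after clipping — boundary = 74.33 mm; the cone at (-3, -4) is not intersected at this z (z outside [14.5, 23.5]); Subtracting the remaining from the first: none of the subtracted shapes is present at this height, so the result so far is unchanged — boundary = 74.33 mm; (whole slice rotated 70° about Z — lengths, areas and connectivity unchanged). Overall, the cross-section is a single solid region. Total boundary length (outer) = 74.33 mm.

74.33 mm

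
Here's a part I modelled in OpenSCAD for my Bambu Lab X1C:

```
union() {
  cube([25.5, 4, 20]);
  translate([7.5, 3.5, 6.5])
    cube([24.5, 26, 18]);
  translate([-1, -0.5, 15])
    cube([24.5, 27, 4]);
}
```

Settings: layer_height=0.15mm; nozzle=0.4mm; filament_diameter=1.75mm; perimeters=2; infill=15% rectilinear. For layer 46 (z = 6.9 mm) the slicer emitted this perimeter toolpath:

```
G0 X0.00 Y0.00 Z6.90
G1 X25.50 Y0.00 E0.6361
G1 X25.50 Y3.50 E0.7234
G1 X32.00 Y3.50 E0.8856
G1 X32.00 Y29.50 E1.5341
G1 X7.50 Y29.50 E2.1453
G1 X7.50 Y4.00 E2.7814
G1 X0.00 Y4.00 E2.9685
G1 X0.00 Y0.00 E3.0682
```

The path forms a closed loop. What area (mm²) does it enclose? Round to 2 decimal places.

730.00 mm²

Apply the shoelace formula to the sequence of (X, Y) vertices; enclosed area = 730.00 mm².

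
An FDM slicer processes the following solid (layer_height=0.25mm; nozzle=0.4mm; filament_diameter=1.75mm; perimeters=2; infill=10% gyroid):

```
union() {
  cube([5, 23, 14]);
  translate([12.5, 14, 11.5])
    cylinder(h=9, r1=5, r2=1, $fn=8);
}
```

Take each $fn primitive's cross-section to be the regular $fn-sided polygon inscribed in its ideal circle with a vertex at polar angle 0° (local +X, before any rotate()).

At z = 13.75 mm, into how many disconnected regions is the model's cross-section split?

2

At z = 13.75 mm: the 5×23 cube contributes its full rectangle; the cone at (12.5, 14): at t=0.250 of its height the radius interpolates to r₁+(r₂−r₁)t = 4.000, giving a regular 8-gon of that circumradius; Combining (union): the 2 present regions are separate (no shared area or edge), so areas and boundary lengths simply add and each stays a separate island — 2 connected regions. The result has 2 disconnected regions.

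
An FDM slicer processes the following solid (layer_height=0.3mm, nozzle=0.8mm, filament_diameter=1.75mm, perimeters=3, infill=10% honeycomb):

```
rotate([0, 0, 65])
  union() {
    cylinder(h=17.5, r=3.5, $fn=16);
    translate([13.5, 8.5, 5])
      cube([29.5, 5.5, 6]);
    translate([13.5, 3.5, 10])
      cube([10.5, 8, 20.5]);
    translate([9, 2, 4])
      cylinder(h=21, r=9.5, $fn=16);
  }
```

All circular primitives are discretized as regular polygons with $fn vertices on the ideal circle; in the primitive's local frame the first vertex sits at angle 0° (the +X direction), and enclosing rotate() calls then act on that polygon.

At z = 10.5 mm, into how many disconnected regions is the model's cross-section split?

1

At z = 10.5 mm: the cylinder: section is a regular 16-gon, circumradius r=3.5; the 29.5×5.5 cube at (13.5, 8.5) contributes its full rectangle; the cube at (13.5, 3.5) (footprint 10.5×8) is included at this height; the cylinder at (9, 2): section is a regular 16-gon, circumradius r=9.5; Merging all regions: the regions partially overlap (shared area 71.13 mm²), so overlapping operands fuse into one piece — 1 connected region; (whole slice rotated 65° about Z — lengths, areas and connectivity unchanged). The result has 1 disconnected region.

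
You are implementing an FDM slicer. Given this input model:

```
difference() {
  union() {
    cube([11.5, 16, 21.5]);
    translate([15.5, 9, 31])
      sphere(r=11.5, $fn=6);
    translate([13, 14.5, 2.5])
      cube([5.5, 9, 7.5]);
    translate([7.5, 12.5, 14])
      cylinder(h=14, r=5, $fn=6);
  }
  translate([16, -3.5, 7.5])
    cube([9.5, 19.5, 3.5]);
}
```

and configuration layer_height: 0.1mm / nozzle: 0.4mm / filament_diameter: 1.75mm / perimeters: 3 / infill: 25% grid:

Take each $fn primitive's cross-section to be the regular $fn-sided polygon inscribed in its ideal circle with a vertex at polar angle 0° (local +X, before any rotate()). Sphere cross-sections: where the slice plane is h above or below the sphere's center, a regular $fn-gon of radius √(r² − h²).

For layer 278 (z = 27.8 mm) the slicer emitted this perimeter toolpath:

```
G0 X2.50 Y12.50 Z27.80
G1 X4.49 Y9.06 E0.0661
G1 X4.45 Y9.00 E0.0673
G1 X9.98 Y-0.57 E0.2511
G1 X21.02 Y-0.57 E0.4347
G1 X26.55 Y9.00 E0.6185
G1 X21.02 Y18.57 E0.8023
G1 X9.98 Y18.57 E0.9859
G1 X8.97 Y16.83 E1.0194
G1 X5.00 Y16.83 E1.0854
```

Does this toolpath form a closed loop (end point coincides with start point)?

Start point (G0): (2.50, 12.50). End point (last G1): the path does not return to the start — open.

no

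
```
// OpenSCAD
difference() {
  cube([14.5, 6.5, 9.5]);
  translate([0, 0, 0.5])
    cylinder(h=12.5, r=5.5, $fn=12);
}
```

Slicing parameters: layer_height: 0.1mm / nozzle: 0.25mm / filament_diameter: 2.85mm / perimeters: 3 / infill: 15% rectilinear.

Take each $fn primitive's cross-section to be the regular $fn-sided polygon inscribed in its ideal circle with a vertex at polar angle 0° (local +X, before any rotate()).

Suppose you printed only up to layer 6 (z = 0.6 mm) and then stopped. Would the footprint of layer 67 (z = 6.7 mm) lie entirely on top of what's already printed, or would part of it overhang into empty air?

entirely on top

Compare the two slices. At z = 0.6: the cube is present — its section is the full 14.5×6.5 rectangle (area 94.25 mm²); the cylinder: section is a regular 12-gon, circumradius r=5.5 (area = (12/2)·5.500²·sin(360°/12) = 90.75 mm²); Subtracting the remaining from the first: starting from the 14.5×6.5 cube (94.25 mm²), the r=5.5 cylinder partially overlaps it — only the 22.69 mm² overlap (of its 90.75 mm²) is removed, clipping the outline — area = 71.56 mm². At z = 6.7: the 14.5×6.5 cube contributes its full rectangle (area 94.25 mm²); the cylinder: section is a regular 12-gon, circumradius r=5.5 (area = (12/2)·5.500²·sin(360°/12) = 90.75 mm²); Subtracting the remaining from the first: starting from the 14.5×6.5 cube (94.25 mm²), the r=5.5 cylinder partially overlaps it — only the 22.69 mm² overlap (of its 90.75 mm²) is removed, clipping the outline — area = 71.56 mm². Checking containment: the cross-section at z = 6.7 is a subset of the cross-section at z = 0.6.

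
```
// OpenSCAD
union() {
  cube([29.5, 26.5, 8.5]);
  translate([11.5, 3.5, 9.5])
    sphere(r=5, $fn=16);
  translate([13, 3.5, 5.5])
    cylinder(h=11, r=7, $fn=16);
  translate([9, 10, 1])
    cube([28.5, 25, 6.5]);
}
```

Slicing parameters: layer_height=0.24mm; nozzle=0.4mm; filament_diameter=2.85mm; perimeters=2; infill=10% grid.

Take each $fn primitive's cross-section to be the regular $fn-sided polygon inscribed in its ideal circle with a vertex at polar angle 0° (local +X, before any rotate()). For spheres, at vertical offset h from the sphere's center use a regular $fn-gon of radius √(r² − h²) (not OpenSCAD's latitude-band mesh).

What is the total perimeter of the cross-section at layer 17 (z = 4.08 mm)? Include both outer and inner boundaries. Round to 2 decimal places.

145.00 mm

At z = 4.08 mm: the cube (footprint 29.5×26.5) is included at this height (perimeter 112.00 mm); the sphere at (11.5, 3.5) is absent (|z−center|=5.420 > r=5); the cylinder at (13, 3.5) does not reach this height (z outside [5.5, 16.5]); the cube at (9, 10) (footprint 28.5×25) is included at this height (perimeter 107.00 mm); Combining (union): the regions partially overlap (shared area 338.25 mm²), so the edge portions inside another operand are dropped and the merged outline is re-measured after clipping — boundary = 145.00 mm. Overall, the cross-section is a single solid region. Total boundary length (outer) = 145.00 mm.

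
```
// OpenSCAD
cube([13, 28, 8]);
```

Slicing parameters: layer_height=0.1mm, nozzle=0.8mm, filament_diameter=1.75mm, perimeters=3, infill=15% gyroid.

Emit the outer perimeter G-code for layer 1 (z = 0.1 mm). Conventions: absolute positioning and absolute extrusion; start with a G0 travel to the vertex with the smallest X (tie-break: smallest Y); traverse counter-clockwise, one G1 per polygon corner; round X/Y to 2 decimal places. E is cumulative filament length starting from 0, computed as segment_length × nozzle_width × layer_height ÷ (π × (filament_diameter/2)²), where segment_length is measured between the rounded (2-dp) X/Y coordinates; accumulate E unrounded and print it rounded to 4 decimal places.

At z = 0.1 mm: the cube is present — its section is the full 13×28 rectangle. The outline is a single polygon with 4 vertices. Extrusion per mm of travel: 0.8 × 0.1 / (π × 0.875²) = 0.033260. Accumulating E over each segment gives final E = 2.7273.

G0 X0.00 Y0.00 Z0.10
G1 X13.00 Y0.00 E0.4324
G1 X13.00 Y28.00 E1.3637
G1 X0.00 Y28.00 E1.7960
G1 X0.00 Y0.00 E2.7273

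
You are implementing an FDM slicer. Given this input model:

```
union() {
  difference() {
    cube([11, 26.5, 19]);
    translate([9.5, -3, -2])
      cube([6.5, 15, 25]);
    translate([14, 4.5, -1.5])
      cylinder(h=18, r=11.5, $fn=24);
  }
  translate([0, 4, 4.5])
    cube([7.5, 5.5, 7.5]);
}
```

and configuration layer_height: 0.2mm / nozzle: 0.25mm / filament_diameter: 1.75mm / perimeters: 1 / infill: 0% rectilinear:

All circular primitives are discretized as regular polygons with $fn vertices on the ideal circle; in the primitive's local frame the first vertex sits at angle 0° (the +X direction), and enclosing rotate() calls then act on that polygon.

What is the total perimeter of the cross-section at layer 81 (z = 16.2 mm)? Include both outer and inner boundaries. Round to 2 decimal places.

71.56 mm

At z = 16.2 mm: the cube (footprint 11×26.5) is included at this height (perimeter 75.00 mm); the 6.5×15 cube at (9.5, -3) contributes its full rectangle (perimeter 43.00 mm); the cylinder at (14, 4.5): section is a regular 24-gon, circumradius r=11.5 (perimeter = 2·24·11.500·sin(180°/24) = 72.05 mm); After the difference (first − rest): starting from the 11×26.5 cube, the 6.5×15 cube at (9.5, -3) partially overlaps it — only the 18.00 mm² overlap (of its 97.50 mm²) is removed, clipping the outline; the r=11.5 cylinder at (14, 4.5) partially overlaps it — only the 87.37 mm² overlap (of its 410.75 mm²) is removed, clipping the outline — boundary = 71.56 mm; the cube at (0, 4) is not intersected at this z (z outside [4.5, 12]); Taking the union: only that combined region is present, so the union is just that shape — boundary = 71.56 mm. Overall, the cross-section is a single solid region. Total boundary length (outer) = 71.56 mm.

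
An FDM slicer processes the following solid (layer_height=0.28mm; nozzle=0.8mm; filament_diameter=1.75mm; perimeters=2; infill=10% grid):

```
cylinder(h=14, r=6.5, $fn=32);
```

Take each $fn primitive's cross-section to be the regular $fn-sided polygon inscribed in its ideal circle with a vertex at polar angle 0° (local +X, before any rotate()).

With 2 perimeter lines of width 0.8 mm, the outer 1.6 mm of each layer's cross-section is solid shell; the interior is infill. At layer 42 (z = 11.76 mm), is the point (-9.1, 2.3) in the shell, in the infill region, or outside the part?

At z = 11.76 mm: the r=6.5 cylinder gives a regular 32-gon of circumradius 6.5 (constant along its height). Overall, the cross-section is a single solid region. The nearest boundary edge runs (-6.01, 2.49)→(-6.38, 1.27); distance from the point to it = 2.91 mm. The point is not inside any of the regions above, so it lies outside the cross-section (2.91 mm from the nearest boundary).

outside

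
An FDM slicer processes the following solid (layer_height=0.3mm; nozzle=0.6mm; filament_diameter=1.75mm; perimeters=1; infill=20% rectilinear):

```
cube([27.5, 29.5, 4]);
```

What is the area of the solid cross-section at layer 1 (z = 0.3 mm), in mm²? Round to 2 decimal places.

At z = 0.3 mm: the cube (footprint 27.5×29.5) is included at this height (area 811.25 mm²). Overall, the cross-section is a single solid region. Net area = 811.25 mm².

811.25 mm²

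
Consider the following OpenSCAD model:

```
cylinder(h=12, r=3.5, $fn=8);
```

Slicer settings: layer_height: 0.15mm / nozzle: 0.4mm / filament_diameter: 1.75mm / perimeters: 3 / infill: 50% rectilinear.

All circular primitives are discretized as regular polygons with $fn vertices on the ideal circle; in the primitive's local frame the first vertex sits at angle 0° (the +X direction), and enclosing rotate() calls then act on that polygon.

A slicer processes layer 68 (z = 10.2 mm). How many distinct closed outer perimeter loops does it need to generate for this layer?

At z = 10.2 mm: the cylinder: section is a regular 8-gon, circumradius r=3.5. The result has 1 disconnected region.

1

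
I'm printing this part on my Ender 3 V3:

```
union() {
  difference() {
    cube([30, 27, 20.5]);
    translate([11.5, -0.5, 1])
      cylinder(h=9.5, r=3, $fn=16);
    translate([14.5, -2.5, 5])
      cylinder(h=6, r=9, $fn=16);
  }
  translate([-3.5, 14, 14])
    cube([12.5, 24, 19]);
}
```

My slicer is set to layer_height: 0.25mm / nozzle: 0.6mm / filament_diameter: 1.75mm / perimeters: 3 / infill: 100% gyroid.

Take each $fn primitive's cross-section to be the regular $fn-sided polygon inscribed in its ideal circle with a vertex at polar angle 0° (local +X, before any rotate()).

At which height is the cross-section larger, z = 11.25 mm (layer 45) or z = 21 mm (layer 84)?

layer 45 (z = 11.25 mm)

Layer 45 (z = 11.25): the 30×27 cube contributes its full rectangle (area 810.00 mm²); the cylinder at (11.5, -0.5) does not reach this height (z outside [1, 10.5]); the cylinder at (14.5, -2.5) does not reach this height (z outside [5, 11]); Taking the first minus the rest: none of the subtracted shapes is present at this height, so the 30×27 cube is unchanged — area = 810.00 mm²; the cube at (-3.5, 14) is not intersected at this z (z outside [14, 33]); Taking the union: only that combined region is present, so the union is just that shape — area = 810.00 mm². So its area = 810.00 mm². Layer 84 (z = 21): the cube is absent (z outside [0, 20.5]); the cylinder at (11.5, -0.5) is absent (z outside [1, 10.5]); the cylinder at (14.5, -2.5) is not intersected at this z (z outside [5, 11]); Taking the first minus the rest: the first operand is absent here, so nothing remains; the cube at (-3.5, 14) is present — its section is the full 12.5×24 rectangle (area 300.00 mm²); Combining (union): only the 12.5×24 cube at (-3.5, 14) is present, so the union is just that shape — area = 300.00 mm². So its area = 300.00 mm². Layer 45 is larger (810.00 vs 300.00 mm²).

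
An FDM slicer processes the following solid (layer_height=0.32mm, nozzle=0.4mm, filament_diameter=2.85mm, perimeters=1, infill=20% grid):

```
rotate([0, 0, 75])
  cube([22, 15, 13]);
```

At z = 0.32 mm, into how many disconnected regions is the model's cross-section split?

At z = 0.32 mm: the cube (footprint 22×15) is included at this height; (rotated 75° about Z; rotation is an isometry so areas/perimeters/island counts are preserved). The result has 1 disconnected region.

1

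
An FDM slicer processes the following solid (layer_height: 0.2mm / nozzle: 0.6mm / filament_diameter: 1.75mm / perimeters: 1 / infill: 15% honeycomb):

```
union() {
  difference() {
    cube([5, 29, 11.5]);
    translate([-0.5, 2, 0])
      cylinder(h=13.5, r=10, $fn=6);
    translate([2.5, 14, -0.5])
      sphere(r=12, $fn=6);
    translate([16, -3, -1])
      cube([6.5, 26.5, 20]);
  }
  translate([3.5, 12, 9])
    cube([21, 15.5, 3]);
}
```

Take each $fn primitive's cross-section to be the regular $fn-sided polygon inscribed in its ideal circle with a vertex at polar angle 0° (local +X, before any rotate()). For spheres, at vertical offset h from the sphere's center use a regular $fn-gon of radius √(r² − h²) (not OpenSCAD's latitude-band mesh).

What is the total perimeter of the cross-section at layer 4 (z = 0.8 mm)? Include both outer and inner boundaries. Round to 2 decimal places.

At z = 0.8 mm: the cube is present — its section is the full 5×29 rectangle (perimeter 68.00 mm); the r=10 cylinder at (-0.5, 2) gives a regular 6-gon of circumradius 10 (constant along its height) (perimeter = 2·6·10.000·sin(180°/6) = 60.00 mm); the sphere at (2.5, 14): section is a regular 6-gon, circumradius = √(r²−h²) = √(12²−1.3²) = 11.929 (perimeter = 2·6·11.929·sin(180°/6) = 71.58 mm); the cube at (16, -3) (footprint 6.5×26.5) is included at this height (perimeter 66.00 mm); Subtracting the remaining from the first: starting from the 5×29 cube, the r=10 cylinder at (-0.5, 2) partially overlaps it — only the 53.08 mm² overlap (of its 259.81 mm²) is removed, clipping the outline; the r=12 sphere at (2.5, 14) partially overlaps it — only the 68.57 mm² overlap (of its 369.73 mm²) is removed, clipping the outline; the 6.5×26.5 cube at (16, -3) misses the remaining region (no effect) — boundary = 19.34 mm; the cube at (3.5, 12) does not reach this height (z outside [9, 12]); Merging all regions: only that combined region is present, so the union is just that shape — boundary = 19.34 mm. Overall, the cross-section is a single solid region. Total boundary length (outer) = 19.34 mm.

19.34 mm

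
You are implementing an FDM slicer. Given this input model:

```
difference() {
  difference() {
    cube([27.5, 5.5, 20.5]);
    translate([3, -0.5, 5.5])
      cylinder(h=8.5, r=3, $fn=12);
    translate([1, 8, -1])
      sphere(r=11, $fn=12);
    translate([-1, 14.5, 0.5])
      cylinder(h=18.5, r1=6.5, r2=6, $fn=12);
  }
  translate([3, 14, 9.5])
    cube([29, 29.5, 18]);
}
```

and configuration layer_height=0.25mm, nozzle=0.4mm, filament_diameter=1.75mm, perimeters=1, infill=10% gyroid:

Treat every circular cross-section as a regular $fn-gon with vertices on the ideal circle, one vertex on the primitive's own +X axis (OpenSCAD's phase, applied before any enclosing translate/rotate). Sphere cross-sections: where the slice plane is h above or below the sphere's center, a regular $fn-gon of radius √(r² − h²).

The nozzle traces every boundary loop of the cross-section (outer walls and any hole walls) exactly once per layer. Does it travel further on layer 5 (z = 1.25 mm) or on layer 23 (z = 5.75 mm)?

Layer 5 (z = 1.25): the 27.5×5.5 cube contributes its full rectangle (perimeter 66.00 mm); the cylinder at (3, -0.5) is absent (z outside [5.5, 14]); the sphere at (1, 8): section is a regular 12-gon, circumradius = √(r²−h²) = √(11²−2.25²) = 10.767 (perimeter = 2·12·10.767·sin(180°/12) = 66.88 mm); the cone at (-1, 14.5) contributes a regular 12-gon of circumradius 6.480 (interpolated between r1=6.5 and r2=6 at t=0.041) (perimeter = 2·12·6.480·sin(180°/12) = 40.25 mm); Subtracting the remaining from the first: starting from the 27.5×5.5 cube, the r=11 sphere at (1, 8) partially overlaps it — only the 54.48 mm² overlap (of its 347.81 mm²) is removed, clipping the outline; the cone at (-1, 14.5) misses the remaining region (no effect) — boundary = 48.38 mm; the cube at (3, 14) is not intersected at this z (z outside [9.5, 27.5]); Taking the first minus the rest: none of the subtracted shapes is present at this height, so the result so far is unchanged — boundary = 48.38 mm. So its perimeter = 48.38 mm. Layer 23 (z = 5.75): the cube is present — its section is the full 27.5×5.5 rectangle (perimeter 66.00 mm); the r=3 cylinder at (3, -0.5) contributes a regular 12-gon of circumradius 3 (perimeter = 2·12·3.000·sin(180°/12) = 18.63 mm); the sphere at (1, 8): section is a regular 12-gon, circumradius = √(r²−h²) = √(11²−6.75²) = 8.685 (perimeter = 2·12·8.685·sin(180°/12) = 53.95 mm); the cone at (-1, 14.5) contributes a regular 12-gon of circumradius 6.358 (interpolated between r1=6.5 and r2=6 at t=0.284) (perimeter = 2·12·6.358·sin(180°/12) = 39.49 mm); Taking the first minus the rest: starting from the 27.5×5.5 cube, the r=3 cylinder at (3, -0.5) partially overlaps it — only the 10.57 mm² overlap (of its 27.00 mm²) is removed, clipping the outline; the r=11 sphere at (1, 8) partially overlaps it — only the 30.47 mm² overlap (of its 226.31 mm²) is removed, clipping the outline; the cone at (-1, 14.5) misses the remaining region (no effect) — boundary = 52.40 mm; the cube at (3, 14) is absent (z outside [9.5, 27.5]); After the difference (first − rest): none of the subtracted shapes is present at this height, so the result so far is unchanged — boundary = 52.40 mm. So its perimeter = 52.40 mm. Layer 23 is larger (52.40 vs 48.38 mm).

layer 23 (z = 5.75 mm)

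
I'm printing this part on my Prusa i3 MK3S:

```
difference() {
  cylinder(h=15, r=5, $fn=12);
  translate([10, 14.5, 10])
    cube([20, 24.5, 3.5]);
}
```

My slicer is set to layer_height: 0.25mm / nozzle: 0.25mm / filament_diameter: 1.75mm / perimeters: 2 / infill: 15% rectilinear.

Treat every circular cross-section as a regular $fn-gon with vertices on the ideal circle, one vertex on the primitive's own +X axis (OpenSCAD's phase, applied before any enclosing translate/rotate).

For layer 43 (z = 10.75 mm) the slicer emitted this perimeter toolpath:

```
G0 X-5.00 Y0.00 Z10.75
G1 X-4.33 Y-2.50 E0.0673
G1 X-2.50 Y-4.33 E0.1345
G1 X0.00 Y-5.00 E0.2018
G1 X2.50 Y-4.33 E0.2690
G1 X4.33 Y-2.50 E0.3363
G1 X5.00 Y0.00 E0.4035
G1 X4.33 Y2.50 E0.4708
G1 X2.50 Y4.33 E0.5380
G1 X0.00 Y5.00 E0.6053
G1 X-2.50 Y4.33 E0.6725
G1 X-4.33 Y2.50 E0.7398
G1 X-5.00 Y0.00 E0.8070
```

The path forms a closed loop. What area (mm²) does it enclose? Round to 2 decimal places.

75.00 mm²

Apply the shoelace formula to the sequence of (X, Y) vertices; enclosed area = 75.00 mm².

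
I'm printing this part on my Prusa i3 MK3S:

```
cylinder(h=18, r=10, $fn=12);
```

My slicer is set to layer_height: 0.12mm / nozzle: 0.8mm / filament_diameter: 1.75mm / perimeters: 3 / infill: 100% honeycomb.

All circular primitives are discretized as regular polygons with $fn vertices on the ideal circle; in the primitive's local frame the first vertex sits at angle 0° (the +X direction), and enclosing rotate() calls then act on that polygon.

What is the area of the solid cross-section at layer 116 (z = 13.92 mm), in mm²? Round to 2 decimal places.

At z = 13.92 mm: the r=10 cylinder gives a regular 12-gon of circumradius 10 (constant along its height) (area = (12/2)·10.000²·sin(360°/12) = 300.00 mm²). Overall, the cross-section is a single solid region. Net area = 300.00 mm².

300.00 mm²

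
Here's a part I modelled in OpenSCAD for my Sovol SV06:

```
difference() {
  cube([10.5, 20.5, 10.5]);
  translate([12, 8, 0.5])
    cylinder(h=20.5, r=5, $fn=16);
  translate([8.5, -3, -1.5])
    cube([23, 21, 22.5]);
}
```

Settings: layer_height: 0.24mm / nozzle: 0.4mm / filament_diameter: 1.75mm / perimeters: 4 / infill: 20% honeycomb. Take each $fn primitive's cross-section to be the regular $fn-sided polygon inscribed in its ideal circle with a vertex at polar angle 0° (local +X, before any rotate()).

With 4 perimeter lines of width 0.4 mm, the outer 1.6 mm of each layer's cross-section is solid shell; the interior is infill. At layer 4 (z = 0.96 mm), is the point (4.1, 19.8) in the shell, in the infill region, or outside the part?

At z = 0.96 mm: the cube is present — its section is the full 10.5×20.5 rectangle; the cylinder at (12, 8): section is a regular 16-gon, circumradius r=5; the cube at (8.5, -3) (footprint 23×21) is included at this height; After the difference (first − rest): starting from the 10.5×20.5 cube, the r=5 cylinder at (12, 8) partially overlaps it — only the 23.72 mm² overlap (of its 76.54 mm²) is removed, clipping the outline; the 23×21 cube at (8.5, -3) partially overlaps it — only the 19.17 mm² overlap (of its 483.00 mm²) is removed, clipping the outline — 1 connected region. Overall, the cross-section is a single solid region. The nearest boundary edge runs (0.00, 20.50)→(10.50, 20.50); distance from the point to it = 0.70 mm. The point is inside the cross-section, 0.70 mm from the nearest boundary — within the 1.6 mm shell band (4 × 0.4).

shell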